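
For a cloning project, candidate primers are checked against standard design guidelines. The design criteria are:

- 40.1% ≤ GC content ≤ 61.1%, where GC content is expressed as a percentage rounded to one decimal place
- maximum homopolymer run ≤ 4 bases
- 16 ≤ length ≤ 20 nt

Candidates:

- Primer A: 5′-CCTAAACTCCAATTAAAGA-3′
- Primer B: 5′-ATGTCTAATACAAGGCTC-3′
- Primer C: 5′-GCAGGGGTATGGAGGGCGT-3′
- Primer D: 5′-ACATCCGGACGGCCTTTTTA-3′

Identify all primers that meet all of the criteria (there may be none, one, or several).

None of the candidates satisfy all criteria.

Primer A (19 nt, A=9 T=4 G=1 C=5): GC 6/19 = 31.6%, outside 40.1–61.1% ✗; longest run = 3 ✓; length 19 ✓ — fails.
Primer B (18 nt, A=6 T=5 G=3 C=4): GC 7/18 = 38.9%, outside 40.1–61.1% ✗; longest run = 2 ✓; length 18 ✓ — fails.
Primer C (19 nt, A=3 T=3 G=11 C=2): GC 13/19 = 68.4%, outside 40.1–61.1% ✗; longest run = 4 ✓; length 19 ✓ — fails.
Primer D (20 nt, A=4 T=6 G=4 C=6): GC 10/20 = 50.0% ✓; longest run = 5, exceeds 4 ✗; length 20 ✓ — fails.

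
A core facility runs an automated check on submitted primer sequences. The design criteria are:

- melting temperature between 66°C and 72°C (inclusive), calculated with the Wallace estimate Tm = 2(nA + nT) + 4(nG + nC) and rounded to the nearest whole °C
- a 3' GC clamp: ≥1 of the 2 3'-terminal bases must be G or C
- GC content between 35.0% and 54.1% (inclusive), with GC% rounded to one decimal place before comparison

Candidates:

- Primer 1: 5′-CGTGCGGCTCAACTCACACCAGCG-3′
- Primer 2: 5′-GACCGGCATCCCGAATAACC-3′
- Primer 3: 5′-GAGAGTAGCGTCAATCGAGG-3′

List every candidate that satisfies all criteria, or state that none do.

Primer 1 (24 nt, A=5 T=3 G=6 C=10): Tm = 2·8 + 4·16 = 80°C, outside 66–72°C ✗; 3' end CG has 2 G/C ✓; GC 16/24 = 66.7%, outside 35.0–54.1% ✗ — fails.
Primer 2 (20 nt, A=6 T=2 G=4 C=8): Tm = 2·8 + 4·12 = 64°C, outside 66–72°C ✗; 3' end CC has 2 G/C ✓; GC 12/20 = 60.0%, outside 35.0–54.1% ✗ — fails.
Primer 3 (20 nt, A=6 T=3 G=8 C=3): Tm = 2·9 + 4·11 = 62°C, outside 66–72°C ✗; 3' end GG has 2 G/C ✓; GC 11/20 = 55.0%, outside 35.0–54.1% ✗ — fails.

None of the candidates satisfy all criteria.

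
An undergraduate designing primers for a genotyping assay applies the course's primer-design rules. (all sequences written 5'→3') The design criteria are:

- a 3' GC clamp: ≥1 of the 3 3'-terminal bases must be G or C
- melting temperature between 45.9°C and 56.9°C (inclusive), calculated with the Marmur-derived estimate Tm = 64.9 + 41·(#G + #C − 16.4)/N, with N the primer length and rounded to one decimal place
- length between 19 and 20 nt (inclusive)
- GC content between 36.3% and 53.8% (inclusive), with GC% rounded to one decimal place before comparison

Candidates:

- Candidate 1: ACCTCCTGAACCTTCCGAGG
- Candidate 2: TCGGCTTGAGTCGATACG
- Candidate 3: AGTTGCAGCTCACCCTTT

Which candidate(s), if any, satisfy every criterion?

Candidate 1 (20 nt, A=4 T=4 G=4 C=8): 3' end AGG has 2 G/C ✓; Tm = 64.9 + 41·(12 − 16.4)/20 = 55.9°C ✓; length 20 ✓; GC 12/20 = 60.0%, outside 36.3–53.8% ✗ — fails.
Candidate 2 (18 nt, A=3 T=5 G=6 C=4): 3' end ACG has 2 G/C ✓; Tm = 64.9 + 41·(10 − 16.4)/18 = 50.3°C ✓; length 18, outside 19–20 ✗; GC 10/18 = 55.6%, outside 36.3–53.8% ✗ — fails.
Candidate 3 (18 nt, A=3 T=6 G=3 C=6): 3' end TTT has 0 G/C, need ≥1 ✗; Tm = 64.9 + 41·(9 − 16.4)/18 = 48.0°C ✓; length 18, outside 19–20 ✗; GC 9/18 = 50.0% ✓ — fails.

None of the candidates satisfy all criteria.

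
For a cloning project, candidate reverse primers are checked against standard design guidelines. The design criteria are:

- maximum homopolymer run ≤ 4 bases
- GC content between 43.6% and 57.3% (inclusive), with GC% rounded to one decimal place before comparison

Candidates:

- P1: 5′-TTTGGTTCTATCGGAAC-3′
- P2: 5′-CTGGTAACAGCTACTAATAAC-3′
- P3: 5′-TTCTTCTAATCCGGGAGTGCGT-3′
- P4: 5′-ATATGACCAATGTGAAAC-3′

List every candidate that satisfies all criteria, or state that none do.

P3 only.

P1 (17 nt, A=3 T=7 G=4 C=3): longest run = 3 ✓; GC 7/17 = 41.2%, outside 43.6–57.3% ✗ — fails.
P2 (21 nt, A=8 T=5 G=3 C=5): longest run = 2 ✓; GC 8/21 = 38.1%, outside 43.6–57.3% ✗ — fails.
P3 (22 nt, A=3 T=8 G=6 C=5): longest run = 3 ✓; GC 11/22 = 50.0% ✓ — passes.
P4 (18 nt, A=8 T=4 G=3 C=3): longest run = 3 ✓; GC 6/18 = 33.3%, outside 43.6–57.3% ✗ — fails.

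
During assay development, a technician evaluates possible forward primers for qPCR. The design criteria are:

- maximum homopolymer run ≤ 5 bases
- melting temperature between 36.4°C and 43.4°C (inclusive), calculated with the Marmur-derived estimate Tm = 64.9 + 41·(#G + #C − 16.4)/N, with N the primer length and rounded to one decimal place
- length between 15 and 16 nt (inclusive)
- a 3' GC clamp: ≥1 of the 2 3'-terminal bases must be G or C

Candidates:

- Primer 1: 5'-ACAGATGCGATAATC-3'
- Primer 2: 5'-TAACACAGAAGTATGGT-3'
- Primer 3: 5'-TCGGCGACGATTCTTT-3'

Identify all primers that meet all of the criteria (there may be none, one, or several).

Primer 1 (15 nt, A=6 T=3 G=3 C=3): longest run = 2 ✓; Tm = 64.9 + 41·(6 − 16.4)/15 = 36.5°C ✓; length 15 ✓; 3' end TC has 1 G/C ✓ — passes.
Primer 2 (17 nt, A=7 T=4 G=4 C=2): longest run = 2 ✓; Tm = 64.9 + 41·(6 − 16.4)/17 = 39.8°C ✓; length 17, outside 15–16 ✗; 3' end GT has 1 G/C ✓ — fails.
Primer 3 (16 nt, A=2 T=6 G=4 C=4): longest run = 3 ✓; Tm = 64.9 + 41·(8 − 16.4)/16 = 43.4°C ✓; length 16 ✓; 3' end TT has 0 G/C, need ≥1 ✗ — fails.

Primer 1 only.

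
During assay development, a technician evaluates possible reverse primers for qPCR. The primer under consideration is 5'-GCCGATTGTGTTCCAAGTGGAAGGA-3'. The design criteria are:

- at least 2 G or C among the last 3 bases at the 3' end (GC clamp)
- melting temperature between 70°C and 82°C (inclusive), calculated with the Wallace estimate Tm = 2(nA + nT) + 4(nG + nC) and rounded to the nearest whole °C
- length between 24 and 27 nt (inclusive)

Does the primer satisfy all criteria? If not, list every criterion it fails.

Meets all criteria.

Base counts: A=6, T=6, G=9, C=4 (length 25).
GC clamp: 3' end GGA has 2 G/C ✓
Tm: Tm = 2·12 + 4·13 = 76°C ✓
length: length 25 ✓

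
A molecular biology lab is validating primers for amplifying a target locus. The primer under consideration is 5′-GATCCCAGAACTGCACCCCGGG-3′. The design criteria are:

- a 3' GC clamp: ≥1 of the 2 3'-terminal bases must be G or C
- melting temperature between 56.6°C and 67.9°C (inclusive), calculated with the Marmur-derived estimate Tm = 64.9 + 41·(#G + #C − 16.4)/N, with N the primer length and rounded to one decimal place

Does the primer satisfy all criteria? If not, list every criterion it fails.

Base counts: A=5, T=2, G=6, C=9 (length 22).
GC clamp: 3' end GG has 2 G/C ✓
Tm: Tm = 64.9 + 41·(15 − 16.4)/22 = 62.3°C ✓

Meets all criteria.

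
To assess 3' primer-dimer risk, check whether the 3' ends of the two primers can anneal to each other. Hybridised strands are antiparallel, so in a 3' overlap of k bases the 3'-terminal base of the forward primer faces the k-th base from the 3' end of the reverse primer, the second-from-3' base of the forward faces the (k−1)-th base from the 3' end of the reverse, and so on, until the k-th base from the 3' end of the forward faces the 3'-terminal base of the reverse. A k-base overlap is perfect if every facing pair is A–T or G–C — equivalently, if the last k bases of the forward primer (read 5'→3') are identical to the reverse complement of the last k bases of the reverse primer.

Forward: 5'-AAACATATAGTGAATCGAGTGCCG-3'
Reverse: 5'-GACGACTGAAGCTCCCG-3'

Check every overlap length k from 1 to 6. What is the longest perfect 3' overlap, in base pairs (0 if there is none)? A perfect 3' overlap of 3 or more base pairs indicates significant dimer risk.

Last 6 bases (5'→3') — forward …GTGCCG, reverse …CTCCCG.
Reverse complement of the reverse primer's last 6 bases: CGGGAG; its first k bases are the reverse complement of the reverse primer's last k bases, so a perfect k-base overlap needs the forward primer's last k bases to equal them.
Comparing (forward last k vs required): k=1: G vs C ✗; k=2: CG vs CG ✓; k=3: CCG vs CGG ✗; k=4: GCCG vs CGGG ✗; k=5: TGCCG vs CGGGA ✗; k=6: GTGCCG vs CGGGAG ✗.
Only k = 2 is perfect, so the longest perfect 3' overlap is 2.

Longest perfect overlap: 2 complementary base pairs; below the dimer-risk threshold (threshold 3).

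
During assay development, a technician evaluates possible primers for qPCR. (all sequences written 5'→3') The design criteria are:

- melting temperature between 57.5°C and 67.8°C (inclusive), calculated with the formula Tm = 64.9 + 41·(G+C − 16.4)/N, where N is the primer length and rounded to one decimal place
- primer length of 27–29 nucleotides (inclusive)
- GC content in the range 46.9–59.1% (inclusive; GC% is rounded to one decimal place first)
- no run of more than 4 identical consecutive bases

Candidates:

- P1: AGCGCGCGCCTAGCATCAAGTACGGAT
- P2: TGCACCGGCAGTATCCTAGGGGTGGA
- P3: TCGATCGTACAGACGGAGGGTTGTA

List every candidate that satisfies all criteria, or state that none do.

P1 (27 nt, A=7 T=4 G=8 C=8): Tm = 64.9 + 41·(16 − 16.4)/27 = 64.3°C ✓; length 27 ✓; GC 16/27 = 59.3%, outside 46.9–59.1% ✗; longest run = 2 ✓ — fails.
P2 (26 nt, A=5 T=5 G=10 C=6): Tm = 64.9 + 41·(16 − 16.4)/26 = 64.3°C ✓; length 26, outside 27–29 ✗; GC 16/26 = 61.5%, outside 46.9–59.1% ✗; longest run = 4 ✓ — fails.
P3 (25 nt, A=6 T=6 G=9 C=4): Tm = 64.9 + 41·(13 − 16.4)/25 = 59.3°C ✓; length 25, outside 27–29 ✗; GC 13/25 = 52.0% ✓; longest run = 3 ✓ — fails.

None of the candidates satisfy all criteria.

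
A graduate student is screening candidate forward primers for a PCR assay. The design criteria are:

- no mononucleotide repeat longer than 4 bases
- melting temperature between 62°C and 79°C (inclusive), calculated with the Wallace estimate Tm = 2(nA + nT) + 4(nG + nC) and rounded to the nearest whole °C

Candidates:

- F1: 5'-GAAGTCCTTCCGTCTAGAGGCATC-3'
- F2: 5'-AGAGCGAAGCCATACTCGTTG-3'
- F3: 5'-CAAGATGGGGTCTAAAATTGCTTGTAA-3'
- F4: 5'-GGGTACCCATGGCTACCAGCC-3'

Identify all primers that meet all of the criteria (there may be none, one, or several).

F1 (24 nt, A=5 T=6 G=6 C=7): longest run = 2 ✓; Tm = 2·11 + 4·13 = 74°C ✓ — passes.
F2 (21 nt, A=6 T=4 G=6 C=5): longest run = 2 ✓; Tm = 2·10 + 4·11 = 64°C ✓ — passes.
F3 (27 nt, A=9 T=8 G=7 C=3): longest run = 4 ✓; Tm = 2·17 + 4·10 = 74°C ✓ — passes.
F4 (21 nt, A=4 T=3 G=6 C=8): longest run = 3 ✓; Tm = 2·7 + 4·14 = 70°C ✓ — passes.

F1, F2, F3 and F4.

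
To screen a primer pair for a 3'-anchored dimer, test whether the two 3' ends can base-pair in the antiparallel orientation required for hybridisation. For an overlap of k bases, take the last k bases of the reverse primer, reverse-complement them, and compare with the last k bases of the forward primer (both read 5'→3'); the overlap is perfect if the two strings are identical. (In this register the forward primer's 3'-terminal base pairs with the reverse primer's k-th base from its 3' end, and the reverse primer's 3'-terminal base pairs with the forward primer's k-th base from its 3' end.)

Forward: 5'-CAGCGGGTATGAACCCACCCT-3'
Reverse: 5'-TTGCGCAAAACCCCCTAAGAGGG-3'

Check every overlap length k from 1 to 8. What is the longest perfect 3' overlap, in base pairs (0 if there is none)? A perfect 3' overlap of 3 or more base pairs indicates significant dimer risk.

Last 8 bases (5'→3') — forward …CCCACCCT, reverse …TAAGAGGG.
Reverse complement of the reverse primer's last 8 bases: CCCTCTTA; its first k bases are the reverse complement of the reverse primer's last k bases, so a perfect k-base overlap needs the forward primer's last k bases to equal them.
Comparing (forward last k vs required): k=1: T vs C ✗; k=2: CT vs CC ✗; k=3: CCT vs CCC ✗; k=4: CCCT vs CCCT ✓; k=5: ACCCT vs CCCTC ✗; k=6: CACCCT vs CCCTCT ✗; k=7: CCACCCT vs CCCTCTT ✗; k=8: CCCACCCT vs CCCTCTTA ✗.
Only k = 4 is perfect, so the longest perfect 3' overlap is 4.

Longest perfect overlap: 4 complementary base pairs; significant dimer risk (threshold 3).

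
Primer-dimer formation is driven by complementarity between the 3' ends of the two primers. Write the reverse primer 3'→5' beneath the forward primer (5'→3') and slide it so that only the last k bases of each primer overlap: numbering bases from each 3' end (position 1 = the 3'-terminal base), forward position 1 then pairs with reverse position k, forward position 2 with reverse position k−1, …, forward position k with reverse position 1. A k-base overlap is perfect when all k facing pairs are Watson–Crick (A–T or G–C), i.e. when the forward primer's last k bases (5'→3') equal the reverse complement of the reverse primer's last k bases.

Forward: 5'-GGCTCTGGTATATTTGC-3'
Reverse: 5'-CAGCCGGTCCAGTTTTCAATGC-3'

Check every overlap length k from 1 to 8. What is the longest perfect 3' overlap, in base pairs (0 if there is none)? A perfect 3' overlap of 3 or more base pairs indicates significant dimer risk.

Last 8 bases (5'→3') — forward …ATATTTGC, reverse …TTCAATGC.
Reverse complement of the reverse primer's last 8 bases: GCATTGAA; its first k bases are the reverse complement of the reverse primer's last k bases, so a perfect k-base overlap needs the forward primer's last k bases to equal them.
Comparing (forward last k vs required): k=1: C vs G ✗; k=2: GC vs GC ✓; k=3: TGC vs GCA ✗; k=4: TTGC vs GCAT ✗; k=5: TTTGC vs GCATT ✗; k=6: ATTTGC vs GCATTG ✗; k=7: TATTTGC vs GCATTGA ✗; k=8: ATATTTGC vs GCATTGAA ✗.
Only k = 2 is perfect, so the longest perfect 3' overlap is 2.

Longest perfect overlap: 2 complementary base pairs; below the dimer-risk threshold (threshold 3).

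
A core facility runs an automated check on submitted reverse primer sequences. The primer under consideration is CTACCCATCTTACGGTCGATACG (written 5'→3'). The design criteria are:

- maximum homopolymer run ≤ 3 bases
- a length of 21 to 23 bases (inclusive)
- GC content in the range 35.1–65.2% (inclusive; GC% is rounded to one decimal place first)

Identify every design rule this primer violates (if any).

Base counts: A=5, T=6, G=4, C=8 (length 23).
homopolymer run: longest run = 3 ✓
length: length 23 ✓
GC content: GC 12/23 = 52.2% ✓

Meets all criteria.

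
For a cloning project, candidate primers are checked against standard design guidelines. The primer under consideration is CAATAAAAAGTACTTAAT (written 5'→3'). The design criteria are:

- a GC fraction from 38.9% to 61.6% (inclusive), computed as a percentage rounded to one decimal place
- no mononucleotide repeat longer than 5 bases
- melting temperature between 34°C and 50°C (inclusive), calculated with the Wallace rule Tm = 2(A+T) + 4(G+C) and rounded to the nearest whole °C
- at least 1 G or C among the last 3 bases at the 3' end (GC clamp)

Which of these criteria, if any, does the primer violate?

Base counts: A=10, T=5, G=1, C=2 (length 18).
GC content: GC 3/18 = 16.7%, outside 38.9–61.6% ✗
homopolymer run: longest run = 5 ✓
Tm: Tm = 2·15 + 4·3 = 42°C ✓
GC clamp: 3' end AAT has 0 G/C, need ≥1 ✗

Fails: GC content, GC clamp.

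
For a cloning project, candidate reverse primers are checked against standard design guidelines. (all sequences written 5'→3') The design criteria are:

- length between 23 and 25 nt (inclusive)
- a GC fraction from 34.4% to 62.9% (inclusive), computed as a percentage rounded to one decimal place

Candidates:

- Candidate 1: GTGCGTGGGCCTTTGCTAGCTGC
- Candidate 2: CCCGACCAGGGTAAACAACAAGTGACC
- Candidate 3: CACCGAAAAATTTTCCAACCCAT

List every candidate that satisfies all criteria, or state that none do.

Candidate 3 only.

Candidate 1 (23 nt, A=1 T=7 G=9 C=6): length 23 ✓; GC 15/23 = 65.2%, outside 34.4–62.9% ✗ — fails.
Candidate 2 (27 nt, A=10 T=2 G=6 C=9): length 27, outside 23–25 ✗; GC 15/27 = 55.6% ✓ — fails.
Candidate 3 (23 nt, A=9 T=5 G=1 C=8): length 23 ✓; GC 9/23 = 39.1% ✓ — passes.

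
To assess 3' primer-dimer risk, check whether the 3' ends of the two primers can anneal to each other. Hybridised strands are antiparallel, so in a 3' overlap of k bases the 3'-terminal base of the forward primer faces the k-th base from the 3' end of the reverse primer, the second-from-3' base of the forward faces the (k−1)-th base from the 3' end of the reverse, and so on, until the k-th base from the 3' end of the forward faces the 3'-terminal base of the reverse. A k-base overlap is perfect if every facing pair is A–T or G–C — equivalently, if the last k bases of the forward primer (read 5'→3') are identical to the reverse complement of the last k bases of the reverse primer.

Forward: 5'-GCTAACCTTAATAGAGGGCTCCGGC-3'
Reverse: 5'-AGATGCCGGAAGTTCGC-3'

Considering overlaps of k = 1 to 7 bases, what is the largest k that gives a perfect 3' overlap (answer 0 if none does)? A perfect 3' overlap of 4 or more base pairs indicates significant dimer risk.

Last 7 bases (5'→3') — forward …CTCCGGC, reverse …AGTTCGC.
Reverse complement of the reverse primer's last 7 bases: GCGAACT; its first k bases are the reverse complement of the reverse primer's last k bases, so a perfect k-base overlap needs the forward primer's last k bases to equal them.
Comparing (forward last k vs required): k=1: C vs G ✗; k=2: GC vs GC ✓; k=3: GGC vs GCG ✗; k=4: CGGC vs GCGA ✗; k=5: CCGGC vs GCGAA ✗; k=6: TCCGGC vs GCGAAC ✗; k=7: CTCCGGC vs GCGAACT ✗.
Only k = 2 is perfect, so the longest perfect 3' overlap is 2.

Longest perfect overlap: 2 complementary base pairs; below the dimer-risk threshold (threshold 4).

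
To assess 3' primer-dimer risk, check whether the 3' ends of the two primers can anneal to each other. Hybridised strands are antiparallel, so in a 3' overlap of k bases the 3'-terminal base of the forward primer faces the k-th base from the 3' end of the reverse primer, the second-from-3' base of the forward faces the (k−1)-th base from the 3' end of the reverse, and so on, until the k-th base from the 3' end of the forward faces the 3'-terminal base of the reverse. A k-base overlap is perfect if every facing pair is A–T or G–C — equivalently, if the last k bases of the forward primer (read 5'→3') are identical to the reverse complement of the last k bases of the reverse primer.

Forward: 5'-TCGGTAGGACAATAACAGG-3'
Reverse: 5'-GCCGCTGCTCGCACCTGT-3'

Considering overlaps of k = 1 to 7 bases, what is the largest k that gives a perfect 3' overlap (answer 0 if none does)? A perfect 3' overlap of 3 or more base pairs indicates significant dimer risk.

Last 7 bases (5'→3') — forward …TAACAGG, reverse …CACCTGT.
Reverse complement of the reverse primer's last 7 bases: ACAGGTG; its first k bases are the reverse complement of the reverse primer's last k bases, so a perfect k-base overlap needs the forward primer's last k bases to equal them.
Comparing (forward last k vs required): k=1: G vs A ✗; k=2: GG vs AC ✗; k=3: AGG vs ACA ✗; k=4: CAGG vs ACAG ✗; k=5: ACAGG vs ACAGG ✓; k=6: AACAGG vs ACAGGT ✗; k=7: TAACAGG vs ACAGGTG ✗.
Only k = 5 is perfect, so the longest perfect 3' overlap is 5.

Longest perfect overlap: 5 complementary base pairs; significant dimer risk (threshold 3).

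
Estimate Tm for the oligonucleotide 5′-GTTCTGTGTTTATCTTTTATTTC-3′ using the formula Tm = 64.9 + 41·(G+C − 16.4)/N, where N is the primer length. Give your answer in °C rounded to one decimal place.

Base counts: A=2, T=15, G=3, C=3; G+C = 6, N = 23.
Tm = 64.9 + 41·(6 − 16.4)/23 = 64.9 + -426.40/23 = 46.4°C.

46.4°C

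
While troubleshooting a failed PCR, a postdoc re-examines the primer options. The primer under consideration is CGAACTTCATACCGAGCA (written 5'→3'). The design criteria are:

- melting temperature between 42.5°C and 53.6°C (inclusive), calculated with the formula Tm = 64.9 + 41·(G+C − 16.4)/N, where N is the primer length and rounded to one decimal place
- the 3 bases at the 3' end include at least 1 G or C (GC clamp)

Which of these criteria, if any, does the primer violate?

Base counts: A=6, T=3, G=3, C=6 (length 18).
Tm: Tm = 64.9 + 41·(9 − 16.4)/18 = 48.0°C ✓
GC clamp: 3' end GCA has 2 G/C ✓

Meets all criteria.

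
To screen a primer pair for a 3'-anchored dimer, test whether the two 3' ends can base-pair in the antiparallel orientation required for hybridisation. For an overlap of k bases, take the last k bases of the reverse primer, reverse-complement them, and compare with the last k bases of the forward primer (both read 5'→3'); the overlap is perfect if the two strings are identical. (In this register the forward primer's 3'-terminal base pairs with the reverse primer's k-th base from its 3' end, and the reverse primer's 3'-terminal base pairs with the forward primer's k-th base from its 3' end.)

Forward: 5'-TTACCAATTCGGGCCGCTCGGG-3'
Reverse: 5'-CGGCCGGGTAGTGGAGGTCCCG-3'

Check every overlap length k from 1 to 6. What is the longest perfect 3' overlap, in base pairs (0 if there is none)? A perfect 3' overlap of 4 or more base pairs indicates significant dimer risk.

Last 6 bases (5'→3') — forward …CTCGGG, reverse …GTCCCG.
Reverse complement of the reverse primer's last 6 bases: CGGGAC; its first k bases are the reverse complement of the reverse primer's last k bases, so a perfect k-base overlap needs the forward primer's last k bases to equal them.
Comparing (forward last k vs required): k=1: G vs C ✗; k=2: GG vs CG ✗; k=3: GGG vs CGG ✗; k=4: CGGG vs CGGG ✓; k=5: TCGGG vs CGGGA ✗; k=6: CTCGGG vs CGGGAC ✗.
Only k = 4 is perfect, so the longest perfect 3' overlap is 4.

Longest perfect overlap: 4 complementary base pairs; significant dimer risk (threshold 4).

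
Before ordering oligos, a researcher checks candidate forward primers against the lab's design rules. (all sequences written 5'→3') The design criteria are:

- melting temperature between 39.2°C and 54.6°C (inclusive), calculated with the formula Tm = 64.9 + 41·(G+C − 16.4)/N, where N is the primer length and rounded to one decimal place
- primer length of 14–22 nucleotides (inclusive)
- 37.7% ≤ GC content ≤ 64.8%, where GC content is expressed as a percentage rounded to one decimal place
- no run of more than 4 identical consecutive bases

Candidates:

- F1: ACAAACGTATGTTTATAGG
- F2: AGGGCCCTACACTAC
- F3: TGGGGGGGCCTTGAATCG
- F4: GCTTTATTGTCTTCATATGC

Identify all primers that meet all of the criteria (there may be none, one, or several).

F1 (19 nt, A=7 T=6 G=4 C=2): Tm = 64.9 + 41·(6 − 16.4)/19 = 42.5°C ✓; length 19 ✓; GC 6/19 = 31.6%, outside 37.7–64.8% ✗; longest run = 3 ✓ — fails.
F2 (15 nt, A=4 T=2 G=3 C=6): Tm = 64.9 + 41·(9 − 16.4)/15 = 44.7°C ✓; length 15 ✓; GC 9/15 = 60.0% ✓; longest run = 3 ✓ — passes.
F3 (18 nt, A=2 T=4 G=9 C=3): Tm = 64.9 + 41·(12 − 16.4)/18 = 54.9°C, outside 39.2–54.6°C ✗; length 18 ✓; GC 12/18 = 66.7%, outside 37.7–64.8% ✗; longest run = 7, exceeds 4 ✗ — fails.
F4 (20 nt, A=3 T=10 G=3 C=4): Tm = 64.9 + 41·(7 − 16.4)/20 = 45.6°C ✓; length 20 ✓; GC 7/20 = 35.0%, outside 37.7–64.8% ✗; longest run = 3 ✓ — fails.

F2 only.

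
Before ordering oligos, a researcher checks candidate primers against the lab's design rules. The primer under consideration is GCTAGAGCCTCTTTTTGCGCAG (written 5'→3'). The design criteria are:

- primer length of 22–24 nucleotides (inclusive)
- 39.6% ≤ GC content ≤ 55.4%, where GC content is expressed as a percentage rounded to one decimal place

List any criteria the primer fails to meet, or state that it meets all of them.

Base counts: A=3, T=7, G=6, C=6 (length 22).
length: length 22 ✓
GC content: GC 12/22 = 54.5% ✓

Meets all criteria.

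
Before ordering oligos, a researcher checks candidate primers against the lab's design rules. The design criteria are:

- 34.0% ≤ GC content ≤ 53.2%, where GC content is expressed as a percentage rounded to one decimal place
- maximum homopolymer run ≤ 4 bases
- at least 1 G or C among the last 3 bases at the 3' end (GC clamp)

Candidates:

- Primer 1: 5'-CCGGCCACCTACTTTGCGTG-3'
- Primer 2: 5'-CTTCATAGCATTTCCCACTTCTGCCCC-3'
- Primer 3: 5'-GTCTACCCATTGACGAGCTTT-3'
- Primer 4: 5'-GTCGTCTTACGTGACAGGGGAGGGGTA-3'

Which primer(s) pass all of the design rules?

Primer 1 (20 nt, A=2 T=5 G=5 C=8): GC 13/20 = 65.0%, outside 34.0–53.2% ✗; longest run = 3 ✓; 3' end GTG has 2 G/C ✓ — fails.
Primer 2 (27 nt, A=4 T=9 G=2 C=12): GC 14/27 = 51.9% ✓; longest run = 4 ✓; 3' end CCC has 3 G/C ✓ — passes.
Primer 3 (21 nt, A=4 T=7 G=4 C=6): GC 10/21 = 47.6% ✓; longest run = 3 ✓; 3' end TTT has 0 G/C, need ≥1 ✗ — fails.
Primer 4 (27 nt, A=5 T=6 G=12 C=4): GC 16/27 = 59.3%, outside 34.0–53.2% ✗; longest run = 4 ✓; 3' end GTA has 1 G/C ✓ — fails.

Primer 2 only.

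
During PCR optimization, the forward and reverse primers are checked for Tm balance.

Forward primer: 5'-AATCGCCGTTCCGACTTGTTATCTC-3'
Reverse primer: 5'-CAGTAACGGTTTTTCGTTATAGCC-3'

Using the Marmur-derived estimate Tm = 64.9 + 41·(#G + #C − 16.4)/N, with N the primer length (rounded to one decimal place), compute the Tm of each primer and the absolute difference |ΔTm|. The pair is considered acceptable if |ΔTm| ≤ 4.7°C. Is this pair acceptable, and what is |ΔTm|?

Forward: G+C = 12, N = 25 → Tm = 64.9 + 41·(12 − 16.4)/25 = 57.7°C.
Reverse: G+C = 10, N = 24 → Tm = 64.9 + 41·(10 − 16.4)/24 = 54.0°C.
|ΔTm| = |57.7 − 54.0| = 3.7°C, ≤ 4.7°C.

|ΔTm| = 3.7°C; the pair is acceptable.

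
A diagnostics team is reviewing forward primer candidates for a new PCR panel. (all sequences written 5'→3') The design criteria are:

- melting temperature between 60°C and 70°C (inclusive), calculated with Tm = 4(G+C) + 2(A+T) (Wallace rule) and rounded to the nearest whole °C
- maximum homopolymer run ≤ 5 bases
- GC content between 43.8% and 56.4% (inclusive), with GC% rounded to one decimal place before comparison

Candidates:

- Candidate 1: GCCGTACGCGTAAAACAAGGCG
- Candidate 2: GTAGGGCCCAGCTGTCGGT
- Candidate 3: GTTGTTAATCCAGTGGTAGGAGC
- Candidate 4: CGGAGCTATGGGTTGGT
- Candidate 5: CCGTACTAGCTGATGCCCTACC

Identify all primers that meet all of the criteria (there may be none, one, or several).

Candidate 1 (22 nt, A=7 T=2 G=7 C=6): Tm = 2·9 + 4·13 = 70°C ✓; longest run = 4 ✓; GC 13/22 = 59.1%, outside 43.8–56.4% ✗ — fails.
Candidate 2 (19 nt, A=2 T=4 G=8 C=5): Tm = 2·6 + 4·13 = 64°C ✓; longest run = 3 ✓; GC 13/19 = 68.4%, outside 43.8–56.4% ✗ — fails.
Candidate 3 (23 nt, A=5 T=7 G=8 C=3): Tm = 2·12 + 4·11 = 68°C ✓; longest run = 2 ✓; GC 11/23 = 47.8% ✓ — passes.
Candidate 4 (17 nt, A=2 T=5 G=8 C=2): Tm = 2·7 + 4·10 = 54°C, outside 60–70°C ✗; longest run = 3 ✓; GC 10/17 = 58.8%, outside 43.8–56.4% ✗ — fails.
Candidate 5 (22 nt, A=4 T=5 G=4 C=9): Tm = 2·9 + 4·13 = 70°C ✓; longest run = 3 ✓; GC 13/22 = 59.1%, outside 43.8–56.4% ✗ — fails.

Candidate 3 only.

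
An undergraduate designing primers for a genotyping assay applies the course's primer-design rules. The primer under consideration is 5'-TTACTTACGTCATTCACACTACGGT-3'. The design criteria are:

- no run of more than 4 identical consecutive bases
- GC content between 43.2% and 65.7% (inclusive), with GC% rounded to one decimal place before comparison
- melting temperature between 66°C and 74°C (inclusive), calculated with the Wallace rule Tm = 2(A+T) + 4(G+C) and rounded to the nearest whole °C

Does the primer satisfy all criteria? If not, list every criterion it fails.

Base counts: A=6, T=9, G=3, C=7 (length 25).
homopolymer run: longest run = 2 ✓
GC content: GC 10/25 = 40.0%, outside 43.2–65.7% ✗
Tm: Tm = 2·15 + 4·10 = 70°C ✓

Fails: GC content.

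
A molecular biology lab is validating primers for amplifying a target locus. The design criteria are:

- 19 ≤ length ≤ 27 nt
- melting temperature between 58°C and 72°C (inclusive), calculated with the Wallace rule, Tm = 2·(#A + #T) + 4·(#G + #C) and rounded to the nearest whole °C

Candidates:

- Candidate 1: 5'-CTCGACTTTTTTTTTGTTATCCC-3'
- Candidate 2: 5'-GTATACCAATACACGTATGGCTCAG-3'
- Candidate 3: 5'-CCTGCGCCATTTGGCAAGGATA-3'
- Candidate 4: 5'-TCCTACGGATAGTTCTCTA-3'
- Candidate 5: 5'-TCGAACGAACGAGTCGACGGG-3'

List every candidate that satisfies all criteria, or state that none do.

Candidate 1, Candidate 2, Candidate 3 and Candidate 5.

Candidate 1 (23 nt, A=2 T=13 G=2 C=6): length 23 ✓; Tm = 2·15 + 4·8 = 62°C ✓ — passes.
Candidate 2 (25 nt, A=8 T=6 G=5 C=6): length 25 ✓; Tm = 2·14 + 4·11 = 72°C ✓ — passes.
Candidate 3 (22 nt, A=5 T=5 G=6 C=6): length 22 ✓; Tm = 2·10 + 4·12 = 68°C ✓ — passes.
Candidate 4 (19 nt, A=4 T=7 G=3 C=5): length 19 ✓; Tm = 2·11 + 4·8 = 54°C, outside 58–72°C ✗ — fails.
Candidate 5 (21 nt, A=6 T=2 G=8 C=5): length 21 ✓; Tm = 2·8 + 4·13 = 68°C ✓ — passes.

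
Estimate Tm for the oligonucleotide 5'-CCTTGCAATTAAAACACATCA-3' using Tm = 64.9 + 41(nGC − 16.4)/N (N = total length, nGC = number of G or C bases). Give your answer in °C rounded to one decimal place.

Base counts: A=9, T=5, G=1, C=6; G+C = 7, N = 21.
Tm = 64.9 + 41·(7 − 16.4)/21 = 64.9 + -385.40/21 = 46.5°C.

46.5°C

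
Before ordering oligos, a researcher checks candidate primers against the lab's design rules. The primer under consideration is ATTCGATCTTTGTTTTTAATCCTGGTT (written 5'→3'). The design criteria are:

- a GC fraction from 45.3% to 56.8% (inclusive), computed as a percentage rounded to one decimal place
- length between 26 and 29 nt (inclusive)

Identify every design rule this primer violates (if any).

Base counts: A=4, T=15, G=4, C=4 (length 27).
GC content: GC 8/27 = 29.6%, outside 45.3–56.8% ✗
length: length 27 ✓

Fails: GC content.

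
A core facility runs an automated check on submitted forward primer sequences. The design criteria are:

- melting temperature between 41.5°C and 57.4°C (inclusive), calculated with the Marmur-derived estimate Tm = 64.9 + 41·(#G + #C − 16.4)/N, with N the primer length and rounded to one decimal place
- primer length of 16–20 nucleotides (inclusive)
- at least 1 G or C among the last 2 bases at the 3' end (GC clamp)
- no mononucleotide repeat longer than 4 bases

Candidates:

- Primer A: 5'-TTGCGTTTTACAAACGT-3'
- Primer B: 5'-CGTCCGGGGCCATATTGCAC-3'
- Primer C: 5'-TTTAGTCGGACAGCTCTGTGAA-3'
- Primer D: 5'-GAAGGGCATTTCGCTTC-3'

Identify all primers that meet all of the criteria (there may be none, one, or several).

Primer A (17 nt, A=4 T=7 G=3 C=3): Tm = 64.9 + 41·(6 − 16.4)/17 = 39.8°C, outside 41.5–57.4°C ✗; length 17 ✓; 3' end GT has 1 G/C ✓; longest run = 4 ✓ — fails.
Primer B (20 nt, A=3 T=4 G=6 C=7): Tm = 64.9 + 41·(13 − 16.4)/20 = 57.9°C, outside 41.5–57.4°C ✗; length 20 ✓; 3' end AC has 1 G/C ✓; longest run = 4 ✓ — fails.
Primer C (22 nt, A=5 T=7 G=6 C=4): Tm = 64.9 + 41·(10 − 16.4)/22 = 53.0°C ✓; length 22, outside 16–20 ✗; 3' end AA has 0 G/C, need ≥1 ✗; longest run = 3 ✓ — fails.
Primer D (17 nt, A=3 T=5 G=5 C=4): Tm = 64.9 + 41·(9 − 16.4)/17 = 47.1°C ✓; length 17 ✓; 3' end TC has 1 G/C ✓; longest run = 3 ✓ — passes.

Primer D only.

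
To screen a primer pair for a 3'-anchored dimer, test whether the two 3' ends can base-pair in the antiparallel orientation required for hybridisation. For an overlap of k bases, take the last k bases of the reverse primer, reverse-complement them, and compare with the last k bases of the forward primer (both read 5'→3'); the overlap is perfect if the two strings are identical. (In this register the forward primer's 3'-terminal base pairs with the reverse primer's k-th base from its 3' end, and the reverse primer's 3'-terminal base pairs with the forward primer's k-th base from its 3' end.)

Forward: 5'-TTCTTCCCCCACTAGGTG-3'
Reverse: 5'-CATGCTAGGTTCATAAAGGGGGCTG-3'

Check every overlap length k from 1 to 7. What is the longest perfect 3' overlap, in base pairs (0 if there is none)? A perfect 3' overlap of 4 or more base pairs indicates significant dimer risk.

Last 7 bases (5'→3') — forward …CTAGGTG, reverse …GGGGCTG.
Reverse complement of the reverse primer's last 7 bases: CAGCCCC; its first k bases are the reverse complement of the reverse primer's last k bases, so a perfect k-base overlap needs the forward primer's last k bases to equal them.
Comparing (forward last k vs required): k=1: G vs C ✗; k=2: TG vs CA ✗; k=3: GTG vs CAG ✗; k=4: GGTG vs CAGC ✗; k=5: AGGTG vs CAGCC ✗; k=6: TAGGTG vs CAGCCC ✗; k=7: CTAGGTG vs CAGCCCC ✗.
No overlap length from 1 to 7 is perfect, so the longest perfect 3' overlap is 0.

Longest perfect overlap: 0 complementary base pairs; below the dimer-risk threshold (threshold 4).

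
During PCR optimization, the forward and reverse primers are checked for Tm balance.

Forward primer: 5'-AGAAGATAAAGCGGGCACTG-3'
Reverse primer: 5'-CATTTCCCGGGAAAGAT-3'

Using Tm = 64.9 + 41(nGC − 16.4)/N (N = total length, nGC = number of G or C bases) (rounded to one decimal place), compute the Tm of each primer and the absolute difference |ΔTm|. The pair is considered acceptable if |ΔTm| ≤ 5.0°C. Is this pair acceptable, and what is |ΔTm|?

Forward: G+C = 10, N = 20 → Tm = 64.9 + 41·(10 − 16.4)/20 = 51.8°C.
Reverse: G+C = 8, N = 17 → Tm = 64.9 + 41·(8 − 16.4)/17 = 44.6°C.
|ΔTm| = |51.8 − 44.6| = 7.2°C, > 5.0°C.

|ΔTm| = 7.2°C; the pair is not acceptable.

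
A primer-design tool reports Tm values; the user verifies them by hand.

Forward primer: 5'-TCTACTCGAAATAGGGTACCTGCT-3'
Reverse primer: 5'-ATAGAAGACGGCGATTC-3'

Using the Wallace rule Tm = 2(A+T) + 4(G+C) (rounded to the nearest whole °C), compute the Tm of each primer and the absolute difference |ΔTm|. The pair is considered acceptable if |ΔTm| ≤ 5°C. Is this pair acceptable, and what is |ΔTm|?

Forward: A=6 T=7 G=5 C=6 → Tm = 2·13 + 4·11 = 70°C.
Reverse: A=6 T=3 G=5 C=3 → Tm = 2·9 + 4·8 = 50°C.
|ΔTm| = |70 − 50| = 20°C, > 5°C.

|ΔTm| = 20°C; the pair is not acceptable.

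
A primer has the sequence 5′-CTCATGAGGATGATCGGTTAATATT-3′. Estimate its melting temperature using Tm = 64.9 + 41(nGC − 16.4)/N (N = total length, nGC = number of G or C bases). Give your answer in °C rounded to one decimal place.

Base counts: A=7, T=9, G=6, C=3; G+C = 9, N = 25.
Tm = 64.9 + 41·(9 − 16.4)/25 = 64.9 + -303.40/25 = 52.8°C.

52.8°C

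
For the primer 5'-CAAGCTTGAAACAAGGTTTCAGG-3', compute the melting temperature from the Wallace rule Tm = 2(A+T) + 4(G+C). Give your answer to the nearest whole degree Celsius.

66°C

Base counts: A=8, T=5, G=6, C=4 (length 23).
Tm = 2·(8+5) + 4·(6+4) = 2·13 + 4·10 = 26 + 40 = 66°C.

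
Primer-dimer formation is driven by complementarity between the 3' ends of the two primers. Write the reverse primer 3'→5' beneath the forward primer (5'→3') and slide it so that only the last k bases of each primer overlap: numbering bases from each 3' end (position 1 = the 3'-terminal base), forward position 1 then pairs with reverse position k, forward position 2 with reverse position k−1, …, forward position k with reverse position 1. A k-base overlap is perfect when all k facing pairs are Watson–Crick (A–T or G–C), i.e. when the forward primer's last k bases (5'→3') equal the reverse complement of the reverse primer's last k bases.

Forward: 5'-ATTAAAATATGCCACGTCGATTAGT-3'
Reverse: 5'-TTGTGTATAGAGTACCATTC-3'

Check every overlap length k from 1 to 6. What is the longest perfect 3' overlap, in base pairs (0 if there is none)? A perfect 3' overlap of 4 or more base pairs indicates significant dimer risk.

Last 6 bases (5'→3') — forward …ATTAGT, reverse …CCATTC.
Reverse complement of the reverse primer's last 6 bases: GAATGG; its first k bases are the reverse complement of the reverse primer's last k bases, so a perfect k-base overlap needs the forward primer's last k bases to equal them.
Comparing (forward last k vs required): k=1: T vs G ✗; k=2: GT vs GA ✗; k=3: AGT vs GAA ✗; k=4: TAGT vs GAAT ✗; k=5: TTAGT vs GAATG ✗; k=6: ATTAGT vs GAATGG ✗.
No overlap length from 1 to 6 is perfect, so the longest perfect 3' overlap is 0.

Longest perfect overlap: 0 complementary base pairs; below the dimer-risk threshold (threshold 4).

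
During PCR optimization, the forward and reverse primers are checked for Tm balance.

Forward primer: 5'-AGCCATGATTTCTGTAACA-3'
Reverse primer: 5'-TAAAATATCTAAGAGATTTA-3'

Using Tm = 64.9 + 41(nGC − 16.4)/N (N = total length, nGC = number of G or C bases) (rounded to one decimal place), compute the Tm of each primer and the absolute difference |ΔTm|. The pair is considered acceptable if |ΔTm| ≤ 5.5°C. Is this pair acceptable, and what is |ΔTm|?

Forward: G+C = 7, N = 19 → Tm = 64.9 + 41·(7 − 16.4)/19 = 44.6°C.
Reverse: G+C = 3, N = 20 → Tm = 64.9 + 41·(3 − 16.4)/20 = 37.4°C.
|ΔTm| = |44.6 − 37.4| = 7.2°C, > 5.5°C.

|ΔTm| = 7.2°C; the pair is not acceptable.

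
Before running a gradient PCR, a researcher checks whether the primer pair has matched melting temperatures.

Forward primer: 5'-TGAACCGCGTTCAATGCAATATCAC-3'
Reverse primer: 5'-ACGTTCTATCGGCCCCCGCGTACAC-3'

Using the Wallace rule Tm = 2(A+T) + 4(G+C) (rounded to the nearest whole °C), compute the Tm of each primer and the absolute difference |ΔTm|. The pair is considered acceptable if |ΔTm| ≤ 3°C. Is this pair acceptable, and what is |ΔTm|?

Forward: A=8 T=6 G=4 C=7 → Tm = 2·14 + 4·11 = 72°C.
Reverse: A=4 T=5 G=5 C=11 → Tm = 2·9 + 4·16 = 82°C.
|ΔTm| = |72 − 82| = 10°C, > 3°C.

|ΔTm| = 10°C; the pair is not acceptable.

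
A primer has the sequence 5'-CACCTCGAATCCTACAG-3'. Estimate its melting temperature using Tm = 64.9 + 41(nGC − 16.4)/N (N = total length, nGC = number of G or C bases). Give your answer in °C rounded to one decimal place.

Base counts: A=5, T=3, G=2, C=7; G+C = 9, N = 17.
Tm = 64.9 + 41·(9 − 16.4)/17 = 64.9 + -303.40/17 = 47.1°C.

47.1°C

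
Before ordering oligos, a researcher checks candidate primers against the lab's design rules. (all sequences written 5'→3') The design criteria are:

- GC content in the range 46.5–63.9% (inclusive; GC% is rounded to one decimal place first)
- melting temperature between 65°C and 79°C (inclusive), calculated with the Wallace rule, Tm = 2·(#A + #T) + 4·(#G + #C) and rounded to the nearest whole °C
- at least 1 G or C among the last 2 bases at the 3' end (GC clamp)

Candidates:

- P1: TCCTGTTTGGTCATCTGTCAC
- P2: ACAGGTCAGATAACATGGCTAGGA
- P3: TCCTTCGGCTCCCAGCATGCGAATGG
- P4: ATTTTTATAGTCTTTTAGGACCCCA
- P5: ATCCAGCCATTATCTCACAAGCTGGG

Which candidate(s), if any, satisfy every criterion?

P1 (21 nt, A=2 T=9 G=4 C=6): GC 10/21 = 47.6% ✓; Tm = 2·11 + 4·10 = 62°C, outside 65–79°C ✗; 3' end AC has 1 G/C ✓ — fails.
P2 (24 nt, A=9 T=4 G=7 C=4): GC 11/24 = 45.8%, outside 46.5–63.9% ✗; Tm = 2·13 + 4·11 = 70°C ✓; 3' end GA has 1 G/C ✓ — fails.
P3 (26 nt, A=4 T=6 G=7 C=9): GC 16/26 = 61.5% ✓; Tm = 2·10 + 4·16 = 84°C, outside 65–79°C ✗; 3' end GG has 2 G/C ✓ — fails.
P4 (25 nt, A=6 T=11 G=3 C=5): GC 8/25 = 32.0%, outside 46.5–63.9% ✗; Tm = 2·17 + 4·8 = 66°C ✓; 3' end CA has 1 G/C ✓ — fails.
P5 (26 nt, A=7 T=6 G=5 C=8): GC 13/26 = 50.0% ✓; Tm = 2·13 + 4·13 = 78°C ✓; 3' end GG has 2 G/C ✓ — passes.

P5 only.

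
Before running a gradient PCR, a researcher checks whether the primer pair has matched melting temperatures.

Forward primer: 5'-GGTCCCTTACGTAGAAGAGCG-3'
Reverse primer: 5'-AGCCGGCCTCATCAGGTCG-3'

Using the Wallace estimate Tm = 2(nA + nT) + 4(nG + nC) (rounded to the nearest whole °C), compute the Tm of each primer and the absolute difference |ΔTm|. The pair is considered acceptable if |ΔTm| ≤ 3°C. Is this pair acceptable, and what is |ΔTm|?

|ΔTm| = 2°C; the pair is acceptable.

Forward: A=5 T=4 G=7 C=5 → Tm = 2·9 + 4·12 = 66°C.
Reverse: A=3 T=3 G=6 C=7 → Tm = 2·6 + 4·13 = 64°C.
|ΔTm| = |66 − 64| = 2°C, ≤ 3°C.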